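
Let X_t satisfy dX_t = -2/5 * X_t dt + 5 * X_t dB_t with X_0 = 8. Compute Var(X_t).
Var(X_t) = (64*exp(25*t) - 64)*exp(-4*t/5)

For GBM dX = mu X dt + sigma X dB with X_0 = x_0, apply Itô to Y = log X: dY = (mu - sigma^2/2) dt + sigma dB, so Y_t = log(x_0) + (mu - sigma^2/2) t + sigma B_t and hence X_t = x_0 * exp((mu - sigma^2/2) t + sigma B_t).
With mu = -2/5, sigma = 5, x_0 = 8, this gives:
  X_t = 8 * exp((-129/10) * t + (5) * B_t).
Since sigma*B_t ~ Normal(0, sigma^2 t), E[exp(sigma*B_t)] = exp(sigma^2 t / 2); so E[X_t] = x_0 * exp((mu - sigma^2/2) t) * exp(sigma^2 t / 2) = x_0 * exp(mu t) = 8*exp(-2*t/5).
Var(X_t) = E[X_t^2] - (E[X_t])^2 = x_0^2 * exp(2 mu t) * (exp(sigma^2 t) - 1) = (64*exp(25*t) - 64)*exp(-4*t/5).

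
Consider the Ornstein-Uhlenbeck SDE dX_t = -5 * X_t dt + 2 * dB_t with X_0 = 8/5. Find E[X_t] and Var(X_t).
E[X_t] = 8*exp(-5*t)/5; Var(X_t) = 2/5 - 2*exp(-10*t)/5

The OU SDE dX = -theta X dt + sigma dB admits the integrating factor exp(theta t): d(exp(theta t) X_t) = sigma exp(theta t) dB_t. Integrating from 0 to t:
  X_t = x_0 * exp(-theta t) + sigma * int_0^t exp(-theta (t-s)) dB_s.
The Itô integral has mean 0 and (by the Itô isometry) variance sigma^2 * int_0^t exp(-2 theta (t - s)) ds = sigma^2 * (1 - exp(-2 theta t)) / (2 theta).
With theta = 5, sigma = 2, x_0 = 8/5:
  E[X_t] = 8/5 * exp(-5 t) = 8*exp(-5*t)/5
  Var(X_t) = (2)^2 * (1 - exp(-2*5 t)) / (2 * 5) = 2/5 - 2*exp(-10*t)/5.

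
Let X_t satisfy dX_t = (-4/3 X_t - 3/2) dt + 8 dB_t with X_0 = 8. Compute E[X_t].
E[X_t] = -9/8 + 73*exp(-4*t/3)/8

Taking expectations and using E[dB_t] = 0, the mean m(t) = E[X_t] satisfies the ODE m'(t) = a m(t) + b with m(0) = x_0. With a = -4/3, b = -3/2, x_0 = 8, the solution is
  m(t) = x_0 * exp(a t) + (b/a) * (exp(a t) - 1)
       = 8 * exp((-4/3) t) + ((-3/2)/(-4/3)) * (exp((-4/3) t) - 1)
       = -9/8 + 73*exp(-4*t/3)/8.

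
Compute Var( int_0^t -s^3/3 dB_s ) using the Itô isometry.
Var = t^7/63

The Itô integral of a deterministic integrand f(s) has mean 0 because each increment f(s) * (B_{s+ds} - B_s) has mean 0. By the Itô isometry:
  Var( int_0^t f(s) dB_s ) = E[ (int_0^t f(s) dB_s)^2 ] = int_0^t f(s)^2 ds.
Here f(s) = -s^3/3, so f(s)^2 = s^6/9. Integrate:
  int_0^t (s^6/9) ds = t^7/63.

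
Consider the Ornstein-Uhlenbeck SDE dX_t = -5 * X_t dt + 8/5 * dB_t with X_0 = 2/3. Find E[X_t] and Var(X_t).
E[X_t] = 2*exp(-5*t)/3; Var(X_t) = 32/125 - 32*exp(-10*t)/125

The OU SDE dX = -theta X dt + sigma dB admits the integrating factor exp(theta t): d(exp(theta t) X_t) = sigma exp(theta t) dB_t. Integrating from 0 to t:
  X_t = x_0 * exp(-theta t) + sigma * int_0^t exp(-theta (t-s)) dB_s.
The Itô integral has mean 0 and (by the Itô isometry) variance sigma^2 * int_0^t exp(-2 theta (t - s)) ds = sigma^2 * (1 - exp(-2 theta t)) / (2 theta).
With theta = 5, sigma = 8/5, x_0 = 2/3:
  E[X_t] = 2/3 * exp(-5 t) = 2*exp(-5*t)/3
  Var(X_t) = (8/5)^2 * (1 - exp(-2*5 t)) / (2 * 5) = 32/125 - 32*exp(-10*t)/125.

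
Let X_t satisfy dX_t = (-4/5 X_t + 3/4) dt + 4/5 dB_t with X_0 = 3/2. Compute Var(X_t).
Var(X_t) = 2/5 - 2*exp(-8*t/5)/5

The variance V(t) = Var(X_t) satisfies V'(t) = 2 a V(t) + c^2 with V(0) = 0 (drift coefficient is linear in X, diffusion is constant). With a = -4/5, c = 4/5, the solution is
  V(t) = (c^2 / (2 a)) * (exp(2 a t) - 1)
       = ((4/5)^2 / (2*(-4/5))) * (exp((-8/5) t) - 1)
       = 2/5 - 2*exp(-8*t/5)/5.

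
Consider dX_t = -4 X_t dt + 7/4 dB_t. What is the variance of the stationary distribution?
lim Var(X_t) = 49/128

The OU SDE dX = -theta X dt + sigma dB admits the integrating factor exp(theta t): d(exp(theta t) X_t) = sigma exp(theta t) dB_t. Integrating from 0 to t gives X_t = x_0 * exp(-theta t) + sigma * int_0^t exp(-theta (t-s)) dB_s for any initial x_0. The Itô integral has variance (by the Itô isometry) sigma^2 * int_0^t exp(-2 theta (t - s)) ds = sigma^2 * (1 - exp(-2 theta t)) / (2 theta), independent of x_0.
With theta = 4, sigma = 7/4:
  Var(X_t) = (7/4)^2 * (1 - exp(-2*4 t)) / (2 * 4) = 49/128 - 49*exp(-8*t)/128.
As t -> infinity, exp(-2*4 t) -> 0, so the stationary variance is sigma^2 / (2 theta) = 49/128.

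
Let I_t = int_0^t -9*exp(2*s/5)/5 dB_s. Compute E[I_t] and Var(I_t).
E[I_t] = 0; Var(I_t) = 81*exp(4*t/5)/20 - 81/20

The Itô integral of a deterministic integrand f(s) has mean 0 because each increment f(s) * (B_{s+ds} - B_s) has mean 0. By the Itô isometry:
  Var( int_0^t f(s) dB_s ) = E[ (int_0^t f(s) dB_s)^2 ] = int_0^t f(s)^2 ds.
Here f(s) = -9*exp(2*s/5)/5, so f(s)^2 = 81*exp(4*s/5)/25. Integrate:
  int_0^t (81*exp(4*s/5)/25) ds = 81*exp(4*t/5)/20 - 81/20.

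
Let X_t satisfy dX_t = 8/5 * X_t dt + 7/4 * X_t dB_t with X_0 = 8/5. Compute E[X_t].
E[X_t] = 8*exp(8*t/5)/5

For GBM dX = mu X dt + sigma X dB with X_0 = x_0, apply Itô to Y = log X: dY = (mu - sigma^2/2) dt + sigma dB, so Y_t = log(x_0) + (mu - sigma^2/2) t + sigma B_t and hence X_t = x_0 * exp((mu - sigma^2/2) t + sigma B_t).
With mu = 8/5, sigma = 7/4, x_0 = 8/5, this gives:
  X_t = 8/5 * exp((11/160) * t + (7/4) * B_t).
Since sigma*B_t ~ Normal(0, sigma^2 t), E[exp(sigma*B_t)] = exp(sigma^2 t / 2); so E[X_t] = x_0 * exp((mu - sigma^2/2) t) * exp(sigma^2 t / 2) = x_0 * exp(mu t) = 8*exp(8*t/5)/5.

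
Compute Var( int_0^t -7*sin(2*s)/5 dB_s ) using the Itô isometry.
Var = 49*t/50 - 49*sin(4*t)/200

The Itô integral of a deterministic integrand f(s) has mean 0 because each increment f(s) * (B_{s+ds} - B_s) has mean 0. By the Itô isometry:
  Var( int_0^t f(s) dB_s ) = E[ (int_0^t f(s) dB_s)^2 ] = int_0^t f(s)^2 ds.
Here f(s) = -7*sin(2*s)/5, so f(s)^2 = 49*sin(2*s)^2/25. Integrate:
  int_0^t (49*sin(2*s)^2/25) ds = 49*t/50 - 49*sin(4*t)/200.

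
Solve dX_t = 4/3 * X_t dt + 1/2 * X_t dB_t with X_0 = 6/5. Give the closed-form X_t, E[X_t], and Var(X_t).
X_t = 6/5 * exp((29/24) t + (1/2) B_t); E[X_t] = 6*exp(4*t/3)/5; Var(X_t) = 36*(exp(t/4) - 1)*exp(8*t/3)/25

For GBM dX = mu X dt + sigma X dB with X_0 = x_0, apply Itô to Y = log X: dY = (mu - sigma^2/2) dt + sigma dB, so Y_t = log(x_0) + (mu - sigma^2/2) t + sigma B_t and hence X_t = x_0 * exp((mu - sigma^2/2) t + sigma B_t).
With mu = 4/3, sigma = 1/2, x_0 = 6/5, this gives:
  X_t = 6/5 * exp((29/24) * t + (1/2) * B_t).
Since sigma*B_t ~ Normal(0, sigma^2 t), E[exp(sigma*B_t)] = exp(sigma^2 t / 2); so E[X_t] = x_0 * exp((mu - sigma^2/2) t) * exp(sigma^2 t / 2) = x_0 * exp(mu t) = 6*exp(4*t/3)/5.
Var(X_t) = E[X_t^2] - (E[X_t])^2 = x_0^2 * exp(2 mu t) * (exp(sigma^2 t) - 1) = 36*(exp(t/4) - 1)*exp(8*t/3)/25.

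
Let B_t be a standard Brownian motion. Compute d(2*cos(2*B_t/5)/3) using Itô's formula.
d(2*cos(2*B_t/5)/3) = (-4*cos(2*B_t/5)/75) dt + (-4*sin(2*B_t/5)/15) dB_t

Itô's formula for f(B_t) gives d f(B_t) = f'(B_t) dB_t + (1/2) f''(B_t) dt. Compute derivatives of f(x) = 2*cos(2*x/5)/3:
  f'(x)  = -4*sin(2*x/5)/15
  f''(x) = -8*cos(2*x/5)/75
Substitute x = B_t and multiply the f'' term by 1/2:
  drift     = (1/2) * (-8*cos(2*x/5)/75) evaluated at B_t = -4*cos(2*B_t/5)/75
  diffusion = (-4*sin(2*x/5)/15) evaluated at B_t = -4*sin(2*B_t/5)/15
Therefore d(2*cos(2*B_t/5)/3) = (-4*cos(2*B_t/5)/75) dt + (-4*sin(2*B_t/5)/15) dB_t.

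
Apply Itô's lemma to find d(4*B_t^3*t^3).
d(4*B_t^3*t^3) = (12*B_t*t^2*(B_t^2 + t)) dt + (12*B_t^2*t^3) dB_t

Itô's formula for f(t, x): d f(t, B_t) = (f_t + (1/2) f_xx) dt + f_x dB_t. Compute partials of f(t, x) = 4*t^3*x^3:
  f_t(t,x)  = 12*t^2*x^3
  f_x(t,x)  = 12*t^3*x^2
  f_xx(t,x) = 24*t^3*x
Assemble drift = f_t + (1/2) f_xx = 12*t^2*x*(t + x^2) and diffusion = f_x = 12*t^3*x^2. Substituting x = B_t:
  d(4*B_t^3*t^3) = (12*B_t*t^2*(B_t^2 + t)) dt + (12*B_t^2*t^3) dB_t.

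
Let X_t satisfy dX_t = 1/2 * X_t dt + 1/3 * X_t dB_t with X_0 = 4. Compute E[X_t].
E[X_t] = 4*exp(t/2)

For GBM dX = mu X dt + sigma X dB with X_0 = x_0, apply Itô to Y = log X: dY = (mu - sigma^2/2) dt + sigma dB, so Y_t = log(x_0) + (mu - sigma^2/2) t + sigma B_t and hence X_t = x_0 * exp((mu - sigma^2/2) t + sigma B_t).
With mu = 1/2, sigma = 1/3, x_0 = 4, this gives:
  X_t = 4 * exp((4/9) * t + (1/3) * B_t).
Since sigma*B_t ~ Normal(0, sigma^2 t), E[exp(sigma*B_t)] = exp(sigma^2 t / 2); so E[X_t] = x_0 * exp((mu - sigma^2/2) t) * exp(sigma^2 t / 2) = x_0 * exp(mu t) = 4*exp(t/2).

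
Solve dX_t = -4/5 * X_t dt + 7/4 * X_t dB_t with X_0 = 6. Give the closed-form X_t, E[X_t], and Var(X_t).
X_t = 6 * exp((-373/160) t + (7/4) B_t); E[X_t] = 6*exp(-4*t/5); Var(X_t) = (36*exp(49*t/16) - 36)*exp(-8*t/5)

For GBM dX = mu X dt + sigma X dB with X_0 = x_0, apply Itô to Y = log X: dY = (mu - sigma^2/2) dt + sigma dB, so Y_t = log(x_0) + (mu - sigma^2/2) t + sigma B_t and hence X_t = x_0 * exp((mu - sigma^2/2) t + sigma B_t).
With mu = -4/5, sigma = 7/4, x_0 = 6, this gives:
  X_t = 6 * exp((-373/160) * t + (7/4) * B_t).
Since sigma*B_t ~ Normal(0, sigma^2 t), E[exp(sigma*B_t)] = exp(sigma^2 t / 2); so E[X_t] = x_0 * exp((mu - sigma^2/2) t) * exp(sigma^2 t / 2) = x_0 * exp(mu t) = 6*exp(-4*t/5).
Var(X_t) = E[X_t^2] - (E[X_t])^2 = x_0^2 * exp(2 mu t) * (exp(sigma^2 t) - 1) = (36*exp(49*t/16) - 36)*exp(-8*t/5).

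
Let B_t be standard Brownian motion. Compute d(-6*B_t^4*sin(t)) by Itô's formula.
d(-6*B_t^4*sin(t)) = (-6*B_t^2*(B_t^2*cos(t) + 6*sin(t))) dt + (-24*B_t^3*sin(t)) dB_t

Itô's formula for f(t, x): d f(t, B_t) = (f_t + (1/2) f_xx) dt + f_x dB_t. Compute partials of f(t, x) = -6*x^4*sin(t):
  f_t(t,x)  = -6*x^4*cos(t)
  f_x(t,x)  = -24*x^3*sin(t)
  f_xx(t,x) = -72*x^2*sin(t)
Assemble drift = f_t + (1/2) f_xx = -6*x^2*(x^2*cos(t) + 6*sin(t)) and diffusion = f_x = -24*x^3*sin(t). Substituting x = B_t:
  d(-6*B_t^4*sin(t)) = (-6*B_t^2*(B_t^2*cos(t) + 6*sin(t))) dt + (-24*B_t^3*sin(t)) dB_t.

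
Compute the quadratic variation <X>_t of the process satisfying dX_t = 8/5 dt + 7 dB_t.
<X>_t = 49*t

For an Itô process dX_t = a(t) dt + b(t) dB_t, the quadratic variation is <X>_t = int_0^t b(s)^2 ds (the drift term does not contribute). Here b(s) = 7, so
  b(s)^2 = 49.
Integrating from 0 to t:
  <X>_t = int_0^t (49) ds = 49*t.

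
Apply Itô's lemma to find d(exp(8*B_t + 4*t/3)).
d(exp(8*B_t + 4*t/3)) = (100*exp(8*B_t + 4*t/3)/3) dt + (8*exp(8*B_t + 4*t/3)) dB_t

Itô's formula for f(t, x): d f(t, B_t) = (f_t + (1/2) f_xx) dt + f_x dB_t. Compute partials of f(t, x) = exp(4*t/3 + 8*x):
  f_t(t,x)  = 4*exp(4*t/3 + 8*x)/3
  f_x(t,x)  = 8*exp(4*t/3 + 8*x)
  f_xx(t,x) = 64*exp(4*t/3 + 8*x)
Assemble drift = f_t + (1/2) f_xx = 100*exp(4*t/3 + 8*x)/3 and diffusion = f_x = 8*exp(4*t/3 + 8*x). Substituting x = B_t:
  d(exp(8*B_t + 4*t/3)) = (100*exp(8*B_t + 4*t/3)/3) dt + (8*exp(8*B_t + 4*t/3)) dB_t.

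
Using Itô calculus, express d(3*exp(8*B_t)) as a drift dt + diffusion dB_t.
d(3*exp(8*B_t)) = (96*exp(8*B_t)) dt + (24*exp(8*B_t)) dB_t

Itô's formula for f(B_t) gives d f(B_t) = f'(B_t) dB_t + (1/2) f''(B_t) dt. Compute derivatives of f(x) = 3*exp(8*x):
  f'(x)  = 24*exp(8*x)
  f''(x) = 192*exp(8*x)
Substitute x = B_t and multiply the f'' term by 1/2:
  drift     = (1/2) * (192*exp(8*x)) evaluated at B_t = 96*exp(8*B_t)
  diffusion = (24*exp(8*x)) evaluated at B_t = 24*exp(8*B_t)
Therefore d(3*exp(8*B_t)) = (96*exp(8*B_t)) dt + (24*exp(8*B_t)) dB_t.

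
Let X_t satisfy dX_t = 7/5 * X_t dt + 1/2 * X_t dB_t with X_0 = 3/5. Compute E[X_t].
E[X_t] = 3*exp(7*t/5)/5

For GBM dX = mu X dt + sigma X dB with X_0 = x_0, apply Itô to Y = log X: dY = (mu - sigma^2/2) dt + sigma dB, so Y_t = log(x_0) + (mu - sigma^2/2) t + sigma B_t and hence X_t = x_0 * exp((mu - sigma^2/2) t + sigma B_t).
With mu = 7/5, sigma = 1/2, x_0 = 3/5, this gives:
  X_t = 3/5 * exp((51/40) * t + (1/2) * B_t).
Since sigma*B_t ~ Normal(0, sigma^2 t), E[exp(sigma*B_t)] = exp(sigma^2 t / 2); so E[X_t] = x_0 * exp((mu - sigma^2/2) t) * exp(sigma^2 t / 2) = x_0 * exp(mu t) = 3*exp(7*t/5)/5.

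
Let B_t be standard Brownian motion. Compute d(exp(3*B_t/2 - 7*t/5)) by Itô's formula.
d(exp(3*B_t/2 - 7*t/5)) = (-11*exp(3*B_t/2 - 7*t/5)/40) dt + (3*exp(3*B_t/2 - 7*t/5)/2) dB_t

Itô's formula for f(t, x): d f(t, B_t) = (f_t + (1/2) f_xx) dt + f_x dB_t. Compute partials of f(t, x) = exp(-7*t/5 + 3*x/2):
  f_t(t,x)  = -7*exp(-7*t/5 + 3*x/2)/5
  f_x(t,x)  = 3*exp(-7*t/5 + 3*x/2)/2
  f_xx(t,x) = 9*exp(-7*t/5 + 3*x/2)/4
Assemble drift = f_t + (1/2) f_xx = -11*exp(-7*t/5 + 3*x/2)/40 and diffusion = f_x = 3*exp(-7*t/5 + 3*x/2)/2. Substituting x = B_t:
  d(exp(3*B_t/2 - 7*t/5)) = (-11*exp(3*B_t/2 - 7*t/5)/40) dt + (3*exp(3*B_t/2 - 7*t/5)/2) dB_t.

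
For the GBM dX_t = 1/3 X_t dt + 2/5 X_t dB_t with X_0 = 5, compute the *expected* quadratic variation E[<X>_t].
E[<X>_t] = 150*exp(62*t/75)/31 - 150/31

<X>_t = int_0^t ((2/5) * X_s)^2 ds. Taking expectation inside the integral: E[<X>_t] = (2/5)^2 * int_0^t E[X_s^2] ds. For GBM, E[X_s^2] = x_0^2 * exp((2 mu + sigma^2) s). Integrating:
  E[<X>_t] = (2/5)^2 * 5^2 * (exp((2*(1/3) + (2/5)^2) t) - 1) / (2*(1/3) + (2/5)^2)
           = (2/5)^2 * 5^2 * (exp((62/75) t) - 1) / (62/75) = 150*exp(62*t/75)/31 - 150/31.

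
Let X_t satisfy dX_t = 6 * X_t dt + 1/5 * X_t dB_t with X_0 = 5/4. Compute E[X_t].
E[X_t] = 5*exp(6*t)/4

For GBM dX = mu X dt + sigma X dB with X_0 = x_0, apply Itô to Y = log X: dY = (mu - sigma^2/2) dt + sigma dB, so Y_t = log(x_0) + (mu - sigma^2/2) t + sigma B_t and hence X_t = x_0 * exp((mu - sigma^2/2) t + sigma B_t).
With mu = 6, sigma = 1/5, x_0 = 5/4, this gives:
  X_t = 5/4 * exp((299/50) * t + (1/5) * B_t).
Since sigma*B_t ~ Normal(0, sigma^2 t), E[exp(sigma*B_t)] = exp(sigma^2 t / 2); so E[X_t] = x_0 * exp((mu - sigma^2/2) t) * exp(sigma^2 t / 2) = x_0 * exp(mu t) = 5*exp(6*t)/4.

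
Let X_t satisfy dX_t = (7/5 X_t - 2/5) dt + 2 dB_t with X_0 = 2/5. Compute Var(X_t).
Var(X_t) = 10*exp(14*t/5)/7 - 10/7

The variance V(t) = Var(X_t) satisfies V'(t) = 2 a V(t) + c^2 with V(0) = 0 (drift coefficient is linear in X, diffusion is constant). With a = 7/5, c = 2, the solution is
  V(t) = (c^2 / (2 a)) * (exp(2 a t) - 1)
       = (2^2 / (2*(7/5))) * (exp((14/5) t) - 1)
       = 10*exp(14*t/5)/7 - 10/7.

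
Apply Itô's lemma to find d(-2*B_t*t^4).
d(-2*B_t*t^4) = (-8*B_t*t^3) dt + (-2*t^4) dB_t

Itô's formula for f(t, x): d f(t, B_t) = (f_t + (1/2) f_xx) dt + f_x dB_t. Compute partials of f(t, x) = -2*t^4*x:
  f_t(t,x)  = -8*t^3*x
  f_x(t,x)  = -2*t^4
  f_xx(t,x) = 0
Assemble drift = f_t + (1/2) f_xx = -8*t^3*x and diffusion = f_x = -2*t^4. Substituting x = B_t:
  d(-2*B_t*t^4) = (-8*B_t*t^3) dt + (-2*t^4) dB_t.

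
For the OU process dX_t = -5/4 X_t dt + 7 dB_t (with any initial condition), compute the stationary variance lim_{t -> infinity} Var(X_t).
lim Var(X_t) = 98/5

The OU SDE dX = -theta X dt + sigma dB admits the integrating factor exp(theta t): d(exp(theta t) X_t) = sigma exp(theta t) dB_t. Integrating from 0 to t gives X_t = x_0 * exp(-theta t) + sigma * int_0^t exp(-theta (t-s)) dB_s for any initial x_0. The Itô integral has variance (by the Itô isometry) sigma^2 * int_0^t exp(-2 theta (t - s)) ds = sigma^2 * (1 - exp(-2 theta t)) / (2 theta), independent of x_0.
With theta = 5/4, sigma = 7:
  Var(X_t) = (7)^2 * (1 - exp(-2*5/4 t)) / (2 * 5/4) = 98/5 - 98*exp(-5*t/2)/5.
As t -> infinity, exp(-2*5/4 t) -> 0, so the stationary variance is sigma^2 / (2 theta) = 98/5.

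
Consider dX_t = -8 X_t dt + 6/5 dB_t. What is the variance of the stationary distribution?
lim Var(X_t) = 9/100

The OU SDE dX = -theta X dt + sigma dB admits the integrating factor exp(theta t): d(exp(theta t) X_t) = sigma exp(theta t) dB_t. Integrating from 0 to t gives X_t = x_0 * exp(-theta t) + sigma * int_0^t exp(-theta (t-s)) dB_s for any initial x_0. The Itô integral has variance (by the Itô isometry) sigma^2 * int_0^t exp(-2 theta (t - s)) ds = sigma^2 * (1 - exp(-2 theta t)) / (2 theta), independent of x_0.
With theta = 8, sigma = 6/5:
  Var(X_t) = (6/5)^2 * (1 - exp(-2*8 t)) / (2 * 8) = 9/100 - 9*exp(-16*t)/100.
As t -> infinity, exp(-2*8 t) -> 0, so the stationary variance is sigma^2 / (2 theta) = 9/100.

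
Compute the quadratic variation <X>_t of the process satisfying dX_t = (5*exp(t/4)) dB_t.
<X>_t = 50*exp(t/2) - 50

For an Itô process dX_t = a(t) dt + b(t) dB_t, the quadratic variation is <X>_t = int_0^t b(s)^2 ds (the drift term does not contribute). Here b(s) = 5*exp(s/4), so
  b(s)^2 = 25*exp(s/2).
Integrating from 0 to t:
  <X>_t = int_0^t (25*exp(s/2)) ds = 50*exp(t/2) - 50.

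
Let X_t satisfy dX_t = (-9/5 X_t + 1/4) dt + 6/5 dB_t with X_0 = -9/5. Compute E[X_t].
E[X_t] = 5/36 - 349*exp(-9*t/5)/180

Taking expectations and using E[dB_t] = 0, the mean m(t) = E[X_t] satisfies the ODE m'(t) = a m(t) + b with m(0) = x_0. With a = -9/5, b = 1/4, x_0 = -9/5, the solution is
  m(t) = x_0 * exp(a t) + (b/a) * (exp(a t) - 1)
       = (-9/5) * exp((-9/5) t) + ((1/4)/(-9/5)) * (exp((-9/5) t) - 1)
       = 5/36 - 349*exp(-9*t/5)/180.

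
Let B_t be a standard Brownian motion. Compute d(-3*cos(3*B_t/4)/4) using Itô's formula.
d(-3*cos(3*B_t/4)/4) = (27*cos(3*B_t/4)/128) dt + (9*sin(3*B_t/4)/16) dB_t

Itô's formula for f(B_t) gives d f(B_t) = f'(B_t) dB_t + (1/2) f''(B_t) dt. Compute derivatives of f(x) = -3*cos(3*x/4)/4:
  f'(x)  = 9*sin(3*x/4)/16
  f''(x) = 27*cos(3*x/4)/64
Substitute x = B_t and multiply the f'' term by 1/2:
  drift     = (1/2) * (27*cos(3*x/4)/64) evaluated at B_t = 27*cos(3*B_t/4)/128
  diffusion = (9*sin(3*x/4)/16) evaluated at B_t = 9*sin(3*B_t/4)/16
Therefore d(-3*cos(3*B_t/4)/4) = (27*cos(3*B_t/4)/128) dt + (9*sin(3*B_t/4)/16) dB_t.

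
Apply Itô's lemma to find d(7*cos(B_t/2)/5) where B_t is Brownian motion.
d(7*cos(B_t/2)/5) = (-7*cos(B_t/2)/40) dt + (-7*sin(B_t/2)/10) dB_t

Itô's formula for f(B_t) gives d f(B_t) = f'(B_t) dB_t + (1/2) f''(B_t) dt. Compute derivatives of f(x) = 7*cos(x/2)/5:
  f'(x)  = -7*sin(x/2)/10
  f''(x) = -7*cos(x/2)/20
Substitute x = B_t and multiply the f'' term by 1/2:
  drift     = (1/2) * (-7*cos(x/2)/20) evaluated at B_t = -7*cos(B_t/2)/40
  diffusion = (-7*sin(x/2)/10) evaluated at B_t = -7*sin(B_t/2)/10
Therefore d(7*cos(B_t/2)/5) = (-7*cos(B_t/2)/40) dt + (-7*sin(B_t/2)/10) dB_t.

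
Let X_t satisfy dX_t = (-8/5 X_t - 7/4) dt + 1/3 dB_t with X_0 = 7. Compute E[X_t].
E[X_t] = -35/32 + 259*exp(-8*t/5)/32

Taking expectations and using E[dB_t] = 0, the mean m(t) = E[X_t] satisfies the ODE m'(t) = a m(t) + b with m(0) = x_0. With a = -8/5, b = -7/4, x_0 = 7, the solution is
  m(t) = x_0 * exp(a t) + (b/a) * (exp(a t) - 1)
       = 7 * exp((-8/5) t) + ((-7/4)/(-8/5)) * (exp((-8/5) t) - 1)
       = -35/32 + 259*exp(-8*t/5)/32.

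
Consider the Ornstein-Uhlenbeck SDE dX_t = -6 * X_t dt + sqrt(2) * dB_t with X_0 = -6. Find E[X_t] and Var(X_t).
E[X_t] = -6*exp(-6*t); Var(X_t) = 1/6 - exp(-12*t)/6

The OU SDE dX = -theta X dt + sigma dB admits the integrating factor exp(theta t): d(exp(theta t) X_t) = sigma exp(theta t) dB_t. Integrating from 0 to t:
  X_t = x_0 * exp(-theta t) + sigma * int_0^t exp(-theta (t-s)) dB_s.
The Itô integral has mean 0 and (by the Itô isometry) variance sigma^2 * int_0^t exp(-2 theta (t - s)) ds = sigma^2 * (1 - exp(-2 theta t)) / (2 theta).
With theta = 6, sigma = sqrt(2), x_0 = -6:
  E[X_t] = -6 * exp(-6 t) = -6*exp(-6*t)
  Var(X_t) = (sqrt(2))^2 * (1 - exp(-2*6 t)) / (2 * 6) = 1/6 - exp(-12*t)/6.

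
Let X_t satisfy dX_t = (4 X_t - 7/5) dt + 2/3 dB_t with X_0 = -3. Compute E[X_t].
E[X_t] = 7/20 - 67*exp(4*t)/20

Taking expectations and using E[dB_t] = 0, the mean m(t) = E[X_t] satisfies the ODE m'(t) = a m(t) + b with m(0) = x_0. With a = 4, b = -7/5, x_0 = -3, the solution is
  m(t) = x_0 * exp(a t) + (b/a) * (exp(a t) - 1)
       = (-3) * exp(4 t) + ((-7/5)/4) * (exp(4 t) - 1)
       = 7/20 - 67*exp(4*t)/20.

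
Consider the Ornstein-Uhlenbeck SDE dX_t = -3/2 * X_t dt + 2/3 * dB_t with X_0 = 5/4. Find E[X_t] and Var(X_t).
E[X_t] = 5*exp(-3*t/2)/4; Var(X_t) = 4/27 - 4*exp(-3*t)/27

The OU SDE dX = -theta X dt + sigma dB admits the integrating factor exp(theta t): d(exp(theta t) X_t) = sigma exp(theta t) dB_t. Integrating from 0 to t:
  X_t = x_0 * exp(-theta t) + sigma * int_0^t exp(-theta (t-s)) dB_s.
The Itô integral has mean 0 and (by the Itô isometry) variance sigma^2 * int_0^t exp(-2 theta (t - s)) ds = sigma^2 * (1 - exp(-2 theta t)) / (2 theta).
With theta = 3/2, sigma = 2/3, x_0 = 5/4:
  E[X_t] = 5/4 * exp(-3/2 t) = 5*exp(-3*t/2)/4
  Var(X_t) = (2/3)^2 * (1 - exp(-2*3/2 t)) / (2 * 3/2) = 4/27 - 4*exp(-3*t)/27.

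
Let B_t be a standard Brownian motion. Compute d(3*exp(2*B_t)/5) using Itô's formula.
d(3*exp(2*B_t)/5) = (6*exp(2*B_t)/5) dt + (6*exp(2*B_t)/5) dB_t

Itô's formula for f(B_t) gives d f(B_t) = f'(B_t) dB_t + (1/2) f''(B_t) dt. Compute derivatives of f(x) = 3*exp(2*x)/5:
  f'(x)  = 6*exp(2*x)/5
  f''(x) = 12*exp(2*x)/5
Substitute x = B_t and multiply the f'' term by 1/2:
  drift     = (1/2) * (12*exp(2*x)/5) evaluated at B_t = 6*exp(2*B_t)/5
  diffusion = (6*exp(2*x)/5) evaluated at B_t = 6*exp(2*B_t)/5
Therefore d(3*exp(2*B_t)/5) = (6*exp(2*B_t)/5) dt + (6*exp(2*B_t)/5) dB_t.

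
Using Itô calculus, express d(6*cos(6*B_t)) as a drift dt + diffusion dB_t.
d(6*cos(6*B_t)) = (-108*cos(6*B_t)) dt + (-36*sin(6*B_t)) dB_t

Itô's formula for f(B_t) gives d f(B_t) = f'(B_t) dB_t + (1/2) f''(B_t) dt. Compute derivatives of f(x) = 6*cos(6*x):
  f'(x)  = -36*sin(6*x)
  f''(x) = -216*cos(6*x)
Substitute x = B_t and multiply the f'' term by 1/2:
  drift     = (1/2) * (-216*cos(6*x)) evaluated at B_t = -108*cos(6*B_t)
  diffusion = (-36*sin(6*x)) evaluated at B_t = -36*sin(6*B_t)
Therefore d(6*cos(6*B_t)) = (-108*cos(6*B_t)) dt + (-36*sin(6*B_t)) dB_t.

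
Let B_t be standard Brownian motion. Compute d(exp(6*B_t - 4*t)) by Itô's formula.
d(exp(6*B_t - 4*t)) = (14*exp(6*B_t - 4*t)) dt + (6*exp(6*B_t - 4*t)) dB_t

Itô's formula for f(t, x): d f(t, B_t) = (f_t + (1/2) f_xx) dt + f_x dB_t. Compute partials of f(t, x) = exp(-4*t + 6*x):
  f_t(t,x)  = -4*exp(-4*t + 6*x)
  f_x(t,x)  = 6*exp(-4*t + 6*x)
  f_xx(t,x) = 36*exp(-4*t + 6*x)
Assemble drift = f_t + (1/2) f_xx = 14*exp(-4*t + 6*x) and diffusion = f_x = 6*exp(-4*t + 6*x). Substituting x = B_t:
  d(exp(6*B_t - 4*t)) = (14*exp(6*B_t - 4*t)) dt + (6*exp(6*B_t - 4*t)) dB_t.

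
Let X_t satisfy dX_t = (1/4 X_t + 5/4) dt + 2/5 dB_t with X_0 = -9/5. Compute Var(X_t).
Var(X_t) = 8*exp(t/2)/25 - 8/25

The variance V(t) = Var(X_t) satisfies V'(t) = 2 a V(t) + c^2 with V(0) = 0 (drift coefficient is linear in X, diffusion is constant). With a = 1/4, c = 2/5, the solution is
  V(t) = (c^2 / (2 a)) * (exp(2 a t) - 1)
       = ((2/5)^2 / (2*(1/4))) * (exp((1/2) t) - 1)
       = 8*exp(t/2)/25 - 8/25.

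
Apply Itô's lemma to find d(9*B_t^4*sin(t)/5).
d(9*B_t^4*sin(t)/5) = (9*B_t^2*(B_t^2*cos(t) + 6*sin(t))/5) dt + (36*B_t^3*sin(t)/5) dB_t

Itô's formula for f(t, x): d f(t, B_t) = (f_t + (1/2) f_xx) dt + f_x dB_t. Compute partials of f(t, x) = 9*x^4*sin(t)/5:
  f_t(t,x)  = 9*x^4*cos(t)/5
  f_x(t,x)  = 36*x^3*sin(t)/5
  f_xx(t,x) = 108*x^2*sin(t)/5
Assemble drift = f_t + (1/2) f_xx = 9*x^2*(x^2*cos(t) + 6*sin(t))/5 and diffusion = f_x = 36*x^3*sin(t)/5. Substituting x = B_t:
  d(9*B_t^4*sin(t)/5) = (9*B_t^2*(B_t^2*cos(t) + 6*sin(t))/5) dt + (36*B_t^3*sin(t)/5) dB_t.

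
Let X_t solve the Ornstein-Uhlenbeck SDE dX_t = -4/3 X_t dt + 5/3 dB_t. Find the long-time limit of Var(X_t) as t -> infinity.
lim Var(X_t) = 25/24

The OU SDE dX = -theta X dt + sigma dB admits the integrating factor exp(theta t): d(exp(theta t) X_t) = sigma exp(theta t) dB_t. Integrating from 0 to t gives X_t = x_0 * exp(-theta t) + sigma * int_0^t exp(-theta (t-s)) dB_s for any initial x_0. The Itô integral has variance (by the Itô isometry) sigma^2 * int_0^t exp(-2 theta (t - s)) ds = sigma^2 * (1 - exp(-2 theta t)) / (2 theta), independent of x_0.
With theta = 4/3, sigma = 5/3:
  Var(X_t) = (5/3)^2 * (1 - exp(-2*4/3 t)) / (2 * 4/3) = 25/24 - 25*exp(-8*t/3)/24.
As t -> infinity, exp(-2*4/3 t) -> 0, so the stationary variance is sigma^2 / (2 theta) = 25/24.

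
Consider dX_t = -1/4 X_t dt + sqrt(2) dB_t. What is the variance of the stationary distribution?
lim Var(X_t) = 4

The OU SDE dX = -theta X dt + sigma dB admits the integrating factor exp(theta t): d(exp(theta t) X_t) = sigma exp(theta t) dB_t. Integrating from 0 to t gives X_t = x_0 * exp(-theta t) + sigma * int_0^t exp(-theta (t-s)) dB_s for any initial x_0. The Itô integral has variance (by the Itô isometry) sigma^2 * int_0^t exp(-2 theta (t - s)) ds = sigma^2 * (1 - exp(-2 theta t)) / (2 theta), independent of x_0.
With theta = 1/4, sigma = sqrt(2):
  Var(X_t) = (sqrt(2))^2 * (1 - exp(-2*1/4 t)) / (2 * 1/4) = 4 - 4*exp(-t/2).
As t -> infinity, exp(-2*1/4 t) -> 0, so the stationary variance is sigma^2 / (2 theta) = 4.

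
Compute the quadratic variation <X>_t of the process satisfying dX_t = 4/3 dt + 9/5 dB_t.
<X>_t = 81*t/25

For an Itô process dX_t = a(t) dt + b(t) dB_t, the quadratic variation is <X>_t = int_0^t b(s)^2 ds (the drift term does not contribute). Here b(s) = 9/5, so
  b(s)^2 = 81/25.
Integrating from 0 to t:
  <X>_t = int_0^t (81/25) ds = 81*t/25.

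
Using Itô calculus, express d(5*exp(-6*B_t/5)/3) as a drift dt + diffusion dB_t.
d(5*exp(-6*B_t/5)/3) = (6*exp(-6*B_t/5)/5) dt + (-2*exp(-6*B_t/5)) dB_t

Itô's formula for f(B_t) gives d f(B_t) = f'(B_t) dB_t + (1/2) f''(B_t) dt. Compute derivatives of f(x) = 5*exp(-6*x/5)/3:
  f'(x)  = -2*exp(-6*x/5)
  f''(x) = 12*exp(-6*x/5)/5
Substitute x = B_t and multiply the f'' term by 1/2:
  drift     = (1/2) * (12*exp(-6*x/5)/5) evaluated at B_t = 6*exp(-6*B_t/5)/5
  diffusion = (-2*exp(-6*x/5)) evaluated at B_t = -2*exp(-6*B_t/5)
Therefore d(5*exp(-6*B_t/5)/3) = (6*exp(-6*B_t/5)/5) dt + (-2*exp(-6*B_t/5)) dB_t.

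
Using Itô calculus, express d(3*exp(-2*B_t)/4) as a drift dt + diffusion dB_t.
d(3*exp(-2*B_t)/4) = (3*exp(-2*B_t)/2) dt + (-3*exp(-2*B_t)/2) dB_t

Itô's formula for f(B_t) gives d f(B_t) = f'(B_t) dB_t + (1/2) f''(B_t) dt. Compute derivatives of f(x) = 3*exp(-2*x)/4:
  f'(x)  = -3*exp(-2*x)/2
  f''(x) = 3*exp(-2*x)
Substitute x = B_t and multiply the f'' term by 1/2:
  drift     = (1/2) * (3*exp(-2*x)) evaluated at B_t = 3*exp(-2*B_t)/2
  diffusion = (-3*exp(-2*x)/2) evaluated at B_t = -3*exp(-2*B_t)/2
Therefore d(3*exp(-2*B_t)/4) = (3*exp(-2*B_t)/2) dt + (-3*exp(-2*B_t)/2) dB_t.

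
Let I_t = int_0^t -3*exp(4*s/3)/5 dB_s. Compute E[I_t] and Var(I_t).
E[I_t] = 0; Var(I_t) = 27*exp(8*t/3)/200 - 27/200

The Itô integral of a deterministic integrand f(s) has mean 0 because each increment f(s) * (B_{s+ds} - B_s) has mean 0. By the Itô isometry:
  Var( int_0^t f(s) dB_s ) = E[ (int_0^t f(s) dB_s)^2 ] = int_0^t f(s)^2 ds.
Here f(s) = -3*exp(4*s/3)/5, so f(s)^2 = 9*exp(8*s/3)/25. Integrate:
  int_0^t (9*exp(8*s/3)/25) ds = 27*exp(8*t/3)/200 - 27/200.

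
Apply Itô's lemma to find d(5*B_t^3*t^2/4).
d(5*B_t^3*t^2/4) = (5*B_t*t*(2*B_t^2 + 3*t)/4) dt + (15*B_t^2*t^2/4) dB_t

Itô's formula for f(t, x): d f(t, B_t) = (f_t + (1/2) f_xx) dt + f_x dB_t. Compute partials of f(t, x) = 5*t^2*x^3/4:
  f_t(t,x)  = 5*t*x^3/2
  f_x(t,x)  = 15*t^2*x^2/4
  f_xx(t,x) = 15*t^2*x/2
Assemble drift = f_t + (1/2) f_xx = 5*t*x*(3*t + 2*x^2)/4 and diffusion = f_x = 15*t^2*x^2/4. Substituting x = B_t:
  d(5*B_t^3*t^2/4) = (5*B_t*t*(2*B_t^2 + 3*t)/4) dt + (15*B_t^2*t^2/4) dB_t.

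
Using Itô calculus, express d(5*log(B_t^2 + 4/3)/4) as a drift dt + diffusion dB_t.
d(5*log(B_t^2 + 4/3)/4) = (15*(4 - 3*B_t^2)/(4*(3*B_t^2 + 4)^2)) dt + (15*B_t/(2*(3*B_t^2 + 4))) dB_t

Itô's formula for f(B_t) gives d f(B_t) = f'(B_t) dB_t + (1/2) f''(B_t) dt. Compute derivatives of f(x) = 5*log(x^2 + 4/3)/4:
  f'(x)  = 15*x/(2*(3*x^2 + 4))
  f''(x) = 15*(4 - 3*x^2)/(2*(3*x^2 + 4)^2)
Substitute x = B_t and multiply the f'' term by 1/2:
  drift     = (1/2) * (15*(4 - 3*x^2)/(2*(3*x^2 + 4)^2)) evaluated at B_t = 15*(4 - 3*B_t^2)/(4*(3*B_t^2 + 4)^2)
  diffusion = (15*x/(2*(3*x^2 + 4))) evaluated at B_t = 15*B_t/(2*(3*B_t^2 + 4))
Therefore d(5*log(B_t^2 + 4/3)/4) = (15*(4 - 3*B_t^2)/(4*(3*B_t^2 + 4)^2)) dt + (15*B_t/(2*(3*B_t^2 + 4))) dB_t.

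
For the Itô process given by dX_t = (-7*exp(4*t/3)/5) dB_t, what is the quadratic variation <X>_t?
<X>_t = 147*exp(8*t/3)/200 - 147/200

For an Itô process dX_t = a(t) dt + b(t) dB_t, the quadratic variation is <X>_t = int_0^t b(s)^2 ds (the drift term does not contribute). Here b(s) = -7*exp(4*s/3)/5, so
  b(s)^2 = 49*exp(8*s/3)/25.
Integrating from 0 to t:
  <X>_t = int_0^t (49*exp(8*s/3)/25) ds = 147*exp(8*t/3)/200 - 147/200.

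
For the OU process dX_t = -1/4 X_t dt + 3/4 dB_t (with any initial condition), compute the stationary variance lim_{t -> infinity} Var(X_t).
lim Var(X_t) = 9/8

The OU SDE dX = -theta X dt + sigma dB admits the integrating factor exp(theta t): d(exp(theta t) X_t) = sigma exp(theta t) dB_t. Integrating from 0 to t gives X_t = x_0 * exp(-theta t) + sigma * int_0^t exp(-theta (t-s)) dB_s for any initial x_0. The Itô integral has variance (by the Itô isometry) sigma^2 * int_0^t exp(-2 theta (t - s)) ds = sigma^2 * (1 - exp(-2 theta t)) / (2 theta), independent of x_0.
With theta = 1/4, sigma = 3/4:
  Var(X_t) = (3/4)^2 * (1 - exp(-2*1/4 t)) / (2 * 1/4) = 9/8 - 9*exp(-t/2)/8.
As t -> infinity, exp(-2*1/4 t) -> 0, so the stationary variance is sigma^2 / (2 theta) = 9/8.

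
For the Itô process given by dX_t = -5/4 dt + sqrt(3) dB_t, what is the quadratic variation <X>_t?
<X>_t = 3*t

For an Itô process dX_t = a(t) dt + b(t) dB_t, the quadratic variation is <X>_t = int_0^t b(s)^2 ds (the drift term does not contribute). Here b(s) = sqrt(3), so
  b(s)^2 = 3.
Integrating from 0 to t:
  <X>_t = int_0^t (3) ds = 3*t.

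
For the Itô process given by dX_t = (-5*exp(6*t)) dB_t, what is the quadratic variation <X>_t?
<X>_t = 25*exp(12*t)/12 - 25/12

For an Itô process dX_t = a(t) dt + b(t) dB_t, the quadratic variation is <X>_t = int_0^t b(s)^2 ds (the drift term does not contribute). Here b(s) = -5*exp(6*s), so
  b(s)^2 = 25*exp(12*s).
Integrating from 0 to t:
  <X>_t = int_0^t (25*exp(12*s)) ds = 25*exp(12*t)/12 - 25/12.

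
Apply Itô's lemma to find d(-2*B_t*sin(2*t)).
d(-2*B_t*sin(2*t)) = (-4*B_t*cos(2*t)) dt + (-2*sin(2*t)) dB_t

Itô's formula for f(t, x): d f(t, B_t) = (f_t + (1/2) f_xx) dt + f_x dB_t. Compute partials of f(t, x) = -2*x*sin(2*t):
  f_t(t,x)  = -4*x*cos(2*t)
  f_x(t,x)  = -2*sin(2*t)
  f_xx(t,x) = 0
Assemble drift = f_t + (1/2) f_xx = -4*x*cos(2*t) and diffusion = f_x = -2*sin(2*t). Substituting x = B_t:
  d(-2*B_t*sin(2*t)) = (-4*B_t*cos(2*t)) dt + (-2*sin(2*t)) dB_t.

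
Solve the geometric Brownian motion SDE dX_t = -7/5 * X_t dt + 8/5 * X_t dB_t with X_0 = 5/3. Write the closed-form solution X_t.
X_t = 5/3 * exp((-67/25) * t + (8/5) * B_t)

For GBM dX = mu X dt + sigma X dB with X_0 = x_0, apply Itô to Y = log X: dY = (mu - sigma^2/2) dt + sigma dB, so Y_t = log(x_0) + (mu - sigma^2/2) t + sigma B_t and hence X_t = x_0 * exp((mu - sigma^2/2) t + sigma B_t).
With mu = -7/5, sigma = 8/5, x_0 = 5/3, this gives:
  X_t = 5/3 * exp((-67/25) * t + (8/5) * B_t).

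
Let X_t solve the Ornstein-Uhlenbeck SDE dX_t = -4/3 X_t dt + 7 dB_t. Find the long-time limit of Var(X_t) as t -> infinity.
lim Var(X_t) = 147/8

The OU SDE dX = -theta X dt + sigma dB admits the integrating factor exp(theta t): d(exp(theta t) X_t) = sigma exp(theta t) dB_t. Integrating from 0 to t gives X_t = x_0 * exp(-theta t) + sigma * int_0^t exp(-theta (t-s)) dB_s for any initial x_0. The Itô integral has variance (by the Itô isometry) sigma^2 * int_0^t exp(-2 theta (t - s)) ds = sigma^2 * (1 - exp(-2 theta t)) / (2 theta), independent of x_0.
With theta = 4/3, sigma = 7:
  Var(X_t) = (7)^2 * (1 - exp(-2*4/3 t)) / (2 * 4/3) = 147/8 - 147*exp(-8*t/3)/8.
As t -> infinity, exp(-2*4/3 t) -> 0, so the stationary variance is sigma^2 / (2 theta) = 147/8.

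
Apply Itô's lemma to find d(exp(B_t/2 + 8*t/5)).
d(exp(B_t/2 + 8*t/5)) = (69*exp(B_t/2 + 8*t/5)/40) dt + (exp(B_t/2 + 8*t/5)/2) dB_t

Itô's formula for f(t, x): d f(t, B_t) = (f_t + (1/2) f_xx) dt + f_x dB_t. Compute partials of f(t, x) = exp(8*t/5 + x/2):
  f_t(t,x)  = 8*exp(8*t/5 + x/2)/5
  f_x(t,x)  = exp(8*t/5 + x/2)/2
  f_xx(t,x) = exp(8*t/5 + x/2)/4
Assemble drift = f_t + (1/2) f_xx = 69*exp(8*t/5 + x/2)/40 and diffusion = f_x = exp(8*t/5 + x/2)/2. Substituting x = B_t:
  d(exp(B_t/2 + 8*t/5)) = (69*exp(B_t/2 + 8*t/5)/40) dt + (exp(B_t/2 + 8*t/5)/2) dB_t.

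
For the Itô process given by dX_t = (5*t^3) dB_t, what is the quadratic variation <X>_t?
<X>_t = 25*t^7/7

For an Itô process dX_t = a(t) dt + b(t) dB_t, the quadratic variation is <X>_t = int_0^t b(s)^2 ds (the drift term does not contribute). Here b(s) = 5*s^3, so
  b(s)^2 = 25*s^6.
Integrating from 0 to t:
  <X>_t = int_0^t (25*s^6) ds = 25*t^7/7.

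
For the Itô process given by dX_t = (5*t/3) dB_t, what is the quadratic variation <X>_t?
<X>_t = 25*t^3/27

For an Itô process dX_t = a(t) dt + b(t) dB_t, the quadratic variation is <X>_t = int_0^t b(s)^2 ds (the drift term does not contribute). Here b(s) = 5*s/3, so
  b(s)^2 = 25*s^2/9.
Integrating from 0 to t:
  <X>_t = int_0^t (25*s^2/9) ds = 25*t^3/27.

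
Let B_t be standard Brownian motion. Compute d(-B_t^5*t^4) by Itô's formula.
d(-B_t^5*t^4) = (B_t^3*t^3*(-4*B_t^2 - 10*t)) dt + (-5*B_t^4*t^4) dB_t

Itô's formula for f(t, x): d f(t, B_t) = (f_t + (1/2) f_xx) dt + f_x dB_t. Compute partials of f(t, x) = -t^4*x^5:
  f_t(t,x)  = -4*t^3*x^5
  f_x(t,x)  = -5*t^4*x^4
  f_xx(t,x) = -20*t^4*x^3
Assemble drift = f_t + (1/2) f_xx = t^3*x^3*(-10*t - 4*x^2) and diffusion = f_x = -5*t^4*x^4. Substituting x = B_t:
  d(-B_t^5*t^4) = (B_t^3*t^3*(-4*B_t^2 - 10*t)) dt + (-5*B_t^4*t^4) dB_t.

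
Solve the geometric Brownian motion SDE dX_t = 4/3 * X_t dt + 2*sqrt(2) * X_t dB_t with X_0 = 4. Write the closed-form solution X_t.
X_t = 4 * exp((-8/3) * t + (2*sqrt(2)) * B_t)

For GBM dX = mu X dt + sigma X dB with X_0 = x_0, apply Itô to Y = log X: dY = (mu - sigma^2/2) dt + sigma dB, so Y_t = log(x_0) + (mu - sigma^2/2) t + sigma B_t and hence X_t = x_0 * exp((mu - sigma^2/2) t + sigma B_t).
With mu = 4/3, sigma = 2*sqrt(2), x_0 = 4, this gives:
  X_t = 4 * exp((-8/3) * t + (2*sqrt(2)) * B_t).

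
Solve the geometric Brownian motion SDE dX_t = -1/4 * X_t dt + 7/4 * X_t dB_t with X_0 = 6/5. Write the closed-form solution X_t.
X_t = 6/5 * exp((-57/32) * t + (7/4) * B_t)

For GBM dX = mu X dt + sigma X dB with X_0 = x_0, apply Itô to Y = log X: dY = (mu - sigma^2/2) dt + sigma dB, so Y_t = log(x_0) + (mu - sigma^2/2) t + sigma B_t and hence X_t = x_0 * exp((mu - sigma^2/2) t + sigma B_t).
With mu = -1/4, sigma = 7/4, x_0 = 6/5, this gives:
  X_t = 6/5 * exp((-57/32) * t + (7/4) * B_t).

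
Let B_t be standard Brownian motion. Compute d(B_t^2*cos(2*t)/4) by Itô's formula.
d(B_t^2*cos(2*t)/4) = (-B_t^2*sin(2*t)/2 + cos(2*t)/4) dt + (B_t*cos(2*t)/2) dB_t

Itô's formula for f(t, x): d f(t, B_t) = (f_t + (1/2) f_xx) dt + f_x dB_t. Compute partials of f(t, x) = x^2*cos(2*t)/4:
  f_t(t,x)  = -x^2*sin(2*t)/2
  f_x(t,x)  = x*cos(2*t)/2
  f_xx(t,x) = cos(2*t)/2
Assemble drift = f_t + (1/2) f_xx = -x^2*sin(2*t)/2 + cos(2*t)/4 and diffusion = f_x = x*cos(2*t)/2. Substituting x = B_t:
  d(B_t^2*cos(2*t)/4) = (-B_t^2*sin(2*t)/2 + cos(2*t)/4) dt + (B_t*cos(2*t)/2) dB_t.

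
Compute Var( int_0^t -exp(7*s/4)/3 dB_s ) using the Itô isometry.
Var = 2*exp(7*t/2)/63 - 2/63

The Itô integral of a deterministic integrand f(s) has mean 0 because each increment f(s) * (B_{s+ds} - B_s) has mean 0. By the Itô isometry:
  Var( int_0^t f(s) dB_s ) = E[ (int_0^t f(s) dB_s)^2 ] = int_0^t f(s)^2 ds.
Here f(s) = -exp(7*s/4)/3, so f(s)^2 = exp(7*s/2)/9. Integrate:
  int_0^t (exp(7*s/2)/9) ds = 2*exp(7*t/2)/63 - 2/63.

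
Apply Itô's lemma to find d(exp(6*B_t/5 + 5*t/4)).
d(exp(6*B_t/5 + 5*t/4)) = (197*exp(6*B_t/5 + 5*t/4)/100) dt + (6*exp(6*B_t/5 + 5*t/4)/5) dB_t

Itô's formula for f(t, x): d f(t, B_t) = (f_t + (1/2) f_xx) dt + f_x dB_t. Compute partials of f(t, x) = exp(5*t/4 + 6*x/5):
  f_t(t,x)  = 5*exp(5*t/4 + 6*x/5)/4
  f_x(t,x)  = 6*exp(5*t/4 + 6*x/5)/5
  f_xx(t,x) = 36*exp(5*t/4 + 6*x/5)/25
Assemble drift = f_t + (1/2) f_xx = 197*exp(5*t/4 + 6*x/5)/100 and diffusion = f_x = 6*exp(5*t/4 + 6*x/5)/5. Substituting x = B_t:
  d(exp(6*B_t/5 + 5*t/4)) = (197*exp(6*B_t/5 + 5*t/4)/100) dt + (6*exp(6*B_t/5 + 5*t/4)/5) dB_t.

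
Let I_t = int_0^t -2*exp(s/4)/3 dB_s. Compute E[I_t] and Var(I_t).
E[I_t] = 0; Var(I_t) = 8*exp(t/2)/9 - 8/9

The Itô integral of a deterministic integrand f(s) has mean 0 because each increment f(s) * (B_{s+ds} - B_s) has mean 0. By the Itô isometry:
  Var( int_0^t f(s) dB_s ) = E[ (int_0^t f(s) dB_s)^2 ] = int_0^t f(s)^2 ds.
Here f(s) = -2*exp(s/4)/3, so f(s)^2 = 4*exp(s/2)/9. Integrate:
  int_0^t (4*exp(s/2)/9) ds = 8*exp(t/2)/9 - 8/9.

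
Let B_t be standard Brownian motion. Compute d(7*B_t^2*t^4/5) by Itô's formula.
d(7*B_t^2*t^4/5) = (7*t^3*(4*B_t^2 + t)/5) dt + (14*B_t*t^4/5) dB_t

Itô's formula for f(t, x): d f(t, B_t) = (f_t + (1/2) f_xx) dt + f_x dB_t. Compute partials of f(t, x) = 7*t^4*x^2/5:
  f_t(t,x)  = 28*t^3*x^2/5
  f_x(t,x)  = 14*t^4*x/5
  f_xx(t,x) = 14*t^4/5
Assemble drift = f_t + (1/2) f_xx = 7*t^3*(t + 4*x^2)/5 and diffusion = f_x = 14*t^4*x/5. Substituting x = B_t:
  d(7*B_t^2*t^4/5) = (7*t^3*(4*B_t^2 + t)/5) dt + (14*B_t*t^4/5) dB_t.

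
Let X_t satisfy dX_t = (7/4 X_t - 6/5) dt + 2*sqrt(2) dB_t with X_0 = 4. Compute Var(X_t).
Var(X_t) = 16*exp(7*t/2)/7 - 16/7

The variance V(t) = Var(X_t) satisfies V'(t) = 2 a V(t) + c^2 with V(0) = 0 (drift coefficient is linear in X, diffusion is constant). With a = 7/4, c = 2*sqrt(2), the solution is
  V(t) = (c^2 / (2 a)) * (exp(2 a t) - 1)
       = ((2*sqrt(2))^2 / (2*(7/4))) * (exp((7/2) t) - 1)
       = 16*exp(7*t/2)/7 - 16/7.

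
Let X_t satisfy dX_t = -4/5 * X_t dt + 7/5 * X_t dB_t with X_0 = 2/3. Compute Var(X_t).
Var(X_t) = (4*exp(49*t/25) - 4)*exp(-8*t/5)/9

For GBM dX = mu X dt + sigma X dB with X_0 = x_0, apply Itô to Y = log X: dY = (mu - sigma^2/2) dt + sigma dB, so Y_t = log(x_0) + (mu - sigma^2/2) t + sigma B_t and hence X_t = x_0 * exp((mu - sigma^2/2) t + sigma B_t).
With mu = -4/5, sigma = 7/5, x_0 = 2/3, this gives:
  X_t = 2/3 * exp((-89/50) * t + (7/5) * B_t).
Since sigma*B_t ~ Normal(0, sigma^2 t), E[exp(sigma*B_t)] = exp(sigma^2 t / 2); so E[X_t] = x_0 * exp((mu - sigma^2/2) t) * exp(sigma^2 t / 2) = x_0 * exp(mu t) = 2*exp(-4*t/5)/3.
Var(X_t) = E[X_t^2] - (E[X_t])^2 = x_0^2 * exp(2 mu t) * (exp(sigma^2 t) - 1) = (4*exp(49*t/25) - 4)*exp(-8*t/5)/9.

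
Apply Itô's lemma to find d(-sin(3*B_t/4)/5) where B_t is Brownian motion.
d(-sin(3*B_t/4)/5) = (9*sin(3*B_t/4)/160) dt + (-3*cos(3*B_t/4)/20) dB_t

Itô's formula for f(B_t) gives d f(B_t) = f'(B_t) dB_t + (1/2) f''(B_t) dt. Compute derivatives of f(x) = -sin(3*x/4)/5:
  f'(x)  = -3*cos(3*x/4)/20
  f''(x) = 9*sin(3*x/4)/80
Substitute x = B_t and multiply the f'' term by 1/2:
  drift     = (1/2) * (9*sin(3*x/4)/80) evaluated at B_t = 9*sin(3*B_t/4)/160
  diffusion = (-3*cos(3*x/4)/20) evaluated at B_t = -3*cos(3*B_t/4)/20
Therefore d(-sin(3*B_t/4)/5) = (9*sin(3*B_t/4)/160) dt + (-3*cos(3*B_t/4)/20) dB_t.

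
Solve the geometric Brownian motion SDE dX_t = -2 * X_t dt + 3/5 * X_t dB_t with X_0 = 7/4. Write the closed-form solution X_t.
X_t = 7/4 * exp((-109/50) * t + (3/5) * B_t)

For GBM dX = mu X dt + sigma X dB with X_0 = x_0, apply Itô to Y = log X: dY = (mu - sigma^2/2) dt + sigma dB, so Y_t = log(x_0) + (mu - sigma^2/2) t + sigma B_t and hence X_t = x_0 * exp((mu - sigma^2/2) t + sigma B_t).
With mu = -2, sigma = 3/5, x_0 = 7/4, this gives:
  X_t = 7/4 * exp((-109/50) * t + (3/5) * B_t).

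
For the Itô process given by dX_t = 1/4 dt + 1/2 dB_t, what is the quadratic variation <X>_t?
<X>_t = t/4

For an Itô process dX_t = a(t) dt + b(t) dB_t, the quadratic variation is <X>_t = int_0^t b(s)^2 ds (the drift term does not contribute). Here b(s) = 1/2, so
  b(s)^2 = 1/4.
Integrating from 0 to t:
  <X>_t = int_0^t (1/4) ds = t/4.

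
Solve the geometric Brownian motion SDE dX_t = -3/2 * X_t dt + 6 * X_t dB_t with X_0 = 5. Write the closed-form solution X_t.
X_t = 5 * exp((-39/2) * t + (6) * B_t)

For GBM dX = mu X dt + sigma X dB with X_0 = x_0, apply Itô to Y = log X: dY = (mu - sigma^2/2) dt + sigma dB, so Y_t = log(x_0) + (mu - sigma^2/2) t + sigma B_t and hence X_t = x_0 * exp((mu - sigma^2/2) t + sigma B_t).
With mu = -3/2, sigma = 6, x_0 = 5, this gives:
  X_t = 5 * exp((-39/2) * t + (6) * B_t).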